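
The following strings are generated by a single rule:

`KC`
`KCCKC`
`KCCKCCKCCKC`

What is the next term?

s(k+1) = s(k)·C·s(k) — each term doubles the last with 'C' between the halves.
Doubling KCCKCCKCCKC with 'C' between the halves:

KCCKCCKCCKCCKCCKCCKCCKC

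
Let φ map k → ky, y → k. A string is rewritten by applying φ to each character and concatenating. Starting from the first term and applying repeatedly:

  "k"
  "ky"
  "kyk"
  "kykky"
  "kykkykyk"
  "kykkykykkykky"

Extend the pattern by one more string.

Replace each of the 13 characters of kykkykykkykky in place — ky k ky ky k ky k ky ky k ky ky k — and concatenate.

kykkykykkykkykykkykyk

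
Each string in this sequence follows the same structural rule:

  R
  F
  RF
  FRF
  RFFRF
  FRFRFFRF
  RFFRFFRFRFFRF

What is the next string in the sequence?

FRFRFFRFRFFRFFRFRFFRF

From term 3 onward, concatenate the second-to-last term with the last: R·F = RF, F·RF = FRF, …
Continuing: FRFRFFRF · RFFRFFRFRFFRF gives term 8.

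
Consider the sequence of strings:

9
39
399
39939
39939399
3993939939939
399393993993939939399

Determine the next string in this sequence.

Each term (from the third on) is the previous term followed by the one before it: term 3 = 39·9 = 399.
The next term joins 399393993993939939399 and 3993939939939.

3993939939939399393993993939939939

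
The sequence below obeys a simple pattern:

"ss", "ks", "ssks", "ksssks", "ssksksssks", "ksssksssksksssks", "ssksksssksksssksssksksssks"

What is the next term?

ksssksssksksssksssksksssksksssksssksksssks

From term 3 onward, concatenate the second-to-last term with the last: ss·ks = ssks, ks·ssks = ksssks, …
The next term joins ksssksssksksssks and ssksksssksksssksssksksssks.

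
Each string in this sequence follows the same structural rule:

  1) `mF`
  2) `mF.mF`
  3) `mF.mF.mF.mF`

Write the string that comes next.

Each string is two copies of the previous one joined by '.'.
One more doubling of mF.mF.mF.mF gives the answer.

mF.mF.mF.mF.mF.mF.mF.mF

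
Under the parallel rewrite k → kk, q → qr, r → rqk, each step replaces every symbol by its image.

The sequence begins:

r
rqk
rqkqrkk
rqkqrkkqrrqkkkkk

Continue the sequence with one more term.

Rewriting the 16 symbols of rqkqrkkqrrqkkkkk one by one yields rqk qr kk qr rqk kk kk qr rqk rqk qr kk kk kk kk kk; concatenated:

rqkqrkkqrrqkkkkkqrrqkrqkqrkkkkkkkkkk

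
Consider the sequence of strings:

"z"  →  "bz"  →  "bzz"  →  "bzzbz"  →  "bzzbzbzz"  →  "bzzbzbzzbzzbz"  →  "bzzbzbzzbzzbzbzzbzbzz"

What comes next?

From term 3 onward, concatenate the last term with the second-to-last: bz·z = bzz, bzz·bz = bzzbz, …
So term 8 is bzzbzbzzbzzbzbzzbzbzz·bzzbzbzzbzzbz.

bzzbzbzzbzzbzbzzbzbzzbzzbzbzzbzzbz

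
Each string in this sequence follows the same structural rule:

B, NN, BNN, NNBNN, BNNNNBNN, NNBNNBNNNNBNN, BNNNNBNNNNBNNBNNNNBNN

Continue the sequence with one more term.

NNBNNBNNNNBNNBNNNNBNNNNBNNBNNNNBNN

This is a Fibonacci-style word recurrence s(k) = s(k−2)·s(k−1): e.g. B·NN = BNN.
Continuing: NNBNNBNNNNBNN · BNNNNBNNNNBNNBNNNNBNN gives term 8.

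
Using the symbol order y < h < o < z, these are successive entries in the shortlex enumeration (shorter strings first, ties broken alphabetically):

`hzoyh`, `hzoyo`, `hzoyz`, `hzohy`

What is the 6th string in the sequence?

Continuing the enumeration 2 steps past hzohy: hzohy → hzohh → (answer).

hzoho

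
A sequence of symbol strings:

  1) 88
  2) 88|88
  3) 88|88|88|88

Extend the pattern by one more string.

s(k+1) = s(k)·|·s(k) — each term doubles the last with '|' between the halves.
Doubling 88|88|88|88 with '|' between the halves:

88|88|88|88|88|88|88|88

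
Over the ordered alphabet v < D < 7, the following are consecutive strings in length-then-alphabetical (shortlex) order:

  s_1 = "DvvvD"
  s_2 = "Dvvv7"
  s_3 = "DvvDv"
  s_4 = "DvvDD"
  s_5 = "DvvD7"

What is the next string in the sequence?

Find the rightmost character of DvvD7 below 7, bump it to the next letter, and reset everything to its right to v.

Dvv7v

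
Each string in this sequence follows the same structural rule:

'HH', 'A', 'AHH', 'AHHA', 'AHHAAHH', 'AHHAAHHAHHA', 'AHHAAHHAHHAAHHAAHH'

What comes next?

AHHAAHHAHHAAHHAAHHAHHAAHHAHHA

Each term (from the third on) is the previous term followed by the one before it: term 3 = A·HH = AHH.
Continuing: AHHAAHHAHHAAHHAAHH · AHHAAHHAHHA gives term 8.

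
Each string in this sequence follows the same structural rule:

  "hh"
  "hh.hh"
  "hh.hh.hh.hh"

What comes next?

hh.hh.hh.hh.hh.hh.hh.hh

Every step duplicates the string with '.' between the halves.
One more doubling of hh.hh.hh.hh gives the answer.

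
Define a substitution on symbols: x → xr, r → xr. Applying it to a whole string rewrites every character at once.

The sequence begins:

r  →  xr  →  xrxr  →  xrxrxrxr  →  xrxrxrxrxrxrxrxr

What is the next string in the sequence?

xrxrxrxrxrxrxrxrxrxrxrxrxrxrxrxr

Replace each of the 16 characters of xrxrxrxrxrxrxrxr in place — xr xr xr xr xr xr xr xr xr xr xr xr xr xr xr xr — and concatenate.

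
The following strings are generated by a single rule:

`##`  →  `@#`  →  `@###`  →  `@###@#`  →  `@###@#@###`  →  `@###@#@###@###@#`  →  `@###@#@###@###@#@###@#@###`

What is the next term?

This is a Fibonacci-style word recurrence s(k) = s(k−1)·s(k−2): e.g. @#·## = @###.
So term 8 is @###@#@###@###@#@###@#@###·@###@#@###@###@#.

@###@#@###@###@#@###@#@###@###@#@###@###@#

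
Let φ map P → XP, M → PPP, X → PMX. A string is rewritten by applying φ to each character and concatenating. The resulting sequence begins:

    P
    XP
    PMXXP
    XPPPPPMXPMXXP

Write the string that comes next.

Rewriting the 13 symbols of XPPPPPMXPMXXP one by one yields PMX XP XP XP XP XP PPP PMX XP PPP PMX PMX XP; concatenated:

PMXXPXPXPXPXPPPPPMXXPPPPPMXPMXXP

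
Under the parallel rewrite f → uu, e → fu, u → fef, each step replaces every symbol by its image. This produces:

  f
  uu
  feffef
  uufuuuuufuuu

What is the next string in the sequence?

Rewriting each symbol of uufuuuuufuuu: u→fef, u→fef, f→uu, u→fef, u→fef, u→fef, u→fef, u→fef, f→uu, u→fef, u→fef, u→fef, which concatenates to fef fef uu fef fef fef fef fef uu fef fef fef.

feffefuufeffeffeffeffefuufeffeffef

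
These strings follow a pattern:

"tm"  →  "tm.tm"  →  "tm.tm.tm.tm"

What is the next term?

tm.tm.tm.tm.tm.tm.tm.tm

Each string is two copies of the previous one joined by '.'.
One more doubling of tm.tm.tm.tm gives the answer.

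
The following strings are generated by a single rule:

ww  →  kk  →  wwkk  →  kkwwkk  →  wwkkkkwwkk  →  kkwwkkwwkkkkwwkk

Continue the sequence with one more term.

wwkkkkwwkkkkwwkkwwkkkkwwkk

From term 3 onward, concatenate the second-to-last term with the last: ww·kk = wwkk, kk·wwkk = kkwwkk, …
Continuing: wwkkkkwwkk · kkwwkkwwkkkkwwkk gives term 7.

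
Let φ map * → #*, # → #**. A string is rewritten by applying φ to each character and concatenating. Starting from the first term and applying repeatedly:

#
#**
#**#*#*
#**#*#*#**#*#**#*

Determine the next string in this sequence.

Rewriting the 17 symbols of #**#*#*#**#*#**#* one by one yields #** #* #* #** #* #** #* #** #* #* #** #* #** #* #* #** #*; concatenated:

#**#*#*#**#*#**#*#**#*#*#**#*#**#*#*#**#*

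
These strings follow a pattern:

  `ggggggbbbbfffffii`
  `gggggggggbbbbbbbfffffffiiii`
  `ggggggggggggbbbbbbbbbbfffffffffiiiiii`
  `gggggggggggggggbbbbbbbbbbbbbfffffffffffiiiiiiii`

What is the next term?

Each string has the form g^{3n+3} b^{3n+1} f^{2n+3} i^{2n} (n = 1, 2, …).
Setting n = 5 gives 18, 16, 13, 10 characters in each block.

ggggggggggggggggggbbbbbbbbbbbbbbbbfffffffffffffiiiiiiiiii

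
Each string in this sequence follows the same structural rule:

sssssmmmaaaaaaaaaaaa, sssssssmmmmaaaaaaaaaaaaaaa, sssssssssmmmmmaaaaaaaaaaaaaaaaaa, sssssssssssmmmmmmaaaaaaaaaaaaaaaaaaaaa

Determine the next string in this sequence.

sssssssssssssmmmmmmmaaaaaaaaaaaaaaaaaaaaaaaa

Each string has the form s^{2n-1} m^{n} a^{3n+3}, where the shown terms are n = 3, 4, 5, 6.
Setting n = 7 gives 13, 7, 24 characters in each block.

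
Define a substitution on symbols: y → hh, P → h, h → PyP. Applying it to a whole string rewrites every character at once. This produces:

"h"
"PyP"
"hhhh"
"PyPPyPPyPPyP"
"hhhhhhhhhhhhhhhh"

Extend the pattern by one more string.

PyPPyPPyPPyPPyPPyPPyPPyPPyPPyPPyPPyPPyPPyPPyPPyP

Applying the rule to each of the 16 symbols of hhhhhhhhhhhhhhhh gives the pieces PyP PyP PyP PyP PyP PyP PyP PyP PyP PyP PyP PyP PyP PyP PyP PyP, which concatenate to the answer.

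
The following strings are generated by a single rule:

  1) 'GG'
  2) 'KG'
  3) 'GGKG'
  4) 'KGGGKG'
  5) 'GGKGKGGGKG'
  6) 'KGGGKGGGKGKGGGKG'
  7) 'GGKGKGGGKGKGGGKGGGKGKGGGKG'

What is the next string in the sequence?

This is a Fibonacci-style word recurrence s(k) = s(k−2)·s(k−1): e.g. GG·KG = GGKG.
Continuing: KGGGKGGGKGKGGGKG · GGKGKGGGKGKGGGKGGGKGKGGGKG gives term 8.

KGGGKGGGKGKGGGKGGGKGKGGGKGKGGGKGGGKGKGGGKG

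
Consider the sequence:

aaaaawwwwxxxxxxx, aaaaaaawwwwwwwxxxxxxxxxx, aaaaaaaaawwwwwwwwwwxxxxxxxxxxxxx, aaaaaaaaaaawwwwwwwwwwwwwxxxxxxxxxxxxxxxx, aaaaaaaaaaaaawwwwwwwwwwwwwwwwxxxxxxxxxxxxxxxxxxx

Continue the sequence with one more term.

aaaaaaaaaaaaaaawwwwwwwwwwwwwwwwwwwxxxxxxxxxxxxxxxxxxxxxx

Each string has the form a^{2n+1} w^{3n-2} x^{3n+1}, where the shown terms are n = 2, 3, 4, 5, 6.
At n = 7 the blocks have lengths 15, 19, 22.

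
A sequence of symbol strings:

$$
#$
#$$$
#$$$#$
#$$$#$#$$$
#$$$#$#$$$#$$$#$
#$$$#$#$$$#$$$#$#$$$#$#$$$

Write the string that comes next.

#$$$#$#$$$#$$$#$#$$$#$#$$$#$$$#$#$$$#$$$#$

This is a Fibonacci-style word recurrence s(k) = s(k−1)·s(k−2): e.g. #$·$$ = #$$$.
The next term joins #$$$#$#$$$#$$$#$#$$$#$#$$$ and #$$$#$#$$$#$$$#$.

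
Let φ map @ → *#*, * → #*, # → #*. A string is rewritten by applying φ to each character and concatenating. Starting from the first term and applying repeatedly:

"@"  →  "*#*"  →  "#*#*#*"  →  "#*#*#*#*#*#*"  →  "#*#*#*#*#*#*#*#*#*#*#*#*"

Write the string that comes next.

#*#*#*#*#*#*#*#*#*#*#*#*#*#*#*#*#*#*#*#*#*#*#*#*

Applying the rule to each of the 24 symbols of #*#*#*#*#*#*#*#*#*#*#*#* gives the pieces #* #* #* #* #* #* #* #* #* #* #* #* #* #* #* #* #* #* #* #* #* #* #* #*, which concatenate to the answer.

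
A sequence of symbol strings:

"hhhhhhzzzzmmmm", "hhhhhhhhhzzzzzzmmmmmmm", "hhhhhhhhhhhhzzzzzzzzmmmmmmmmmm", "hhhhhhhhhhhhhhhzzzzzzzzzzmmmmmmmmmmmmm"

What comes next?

Each string has the form h^{3n+3} z^{2n+2} m^{3n+1} (n = 1, 2, …).
Setting n = 5 gives 18, 12, 16 characters in each block.

hhhhhhhhhhhhhhhhhhzzzzzzzzzzzzmmmmmmmmmmmmmmmm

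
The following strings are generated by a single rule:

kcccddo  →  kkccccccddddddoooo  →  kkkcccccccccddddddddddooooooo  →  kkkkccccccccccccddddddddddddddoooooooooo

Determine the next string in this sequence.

Reading off run lengths: k runs 1, 2, 3, 4; c runs 3, 6, 9, 12; d runs 2, 6, 10, 14; o runs 1, 4, 7, 10 — each is linear in n (n = 1, 2, …).
At n = 5 the blocks have lengths 5, 15, 18, 13.

kkkkkcccccccccccccccddddddddddddddddddooooooooooooo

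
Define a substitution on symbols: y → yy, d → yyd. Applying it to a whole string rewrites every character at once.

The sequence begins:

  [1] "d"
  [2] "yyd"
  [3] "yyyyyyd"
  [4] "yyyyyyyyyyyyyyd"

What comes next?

Applying the rule to each of the 15 symbols of yyyyyyyyyyyyyyd gives the pieces yy yy yy yy yy yy yy yy yy yy yy yy yy yy yyd, which concatenate to the answer.

yyyyyyyyyyyyyyyyyyyyyyyyyyyyyyd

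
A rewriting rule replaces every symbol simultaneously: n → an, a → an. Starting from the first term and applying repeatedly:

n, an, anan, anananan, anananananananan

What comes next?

Rewriting the 16 symbols of anananananananan one by one yields an an an an an an an an an an an an an an an an; concatenated:

anananananananananananananananan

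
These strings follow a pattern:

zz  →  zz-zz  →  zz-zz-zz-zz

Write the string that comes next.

zz-zz-zz-zz-zz-zz-zz-zz

Every step duplicates the string with '-' between the halves.
One more doubling of zz-zz-zz-zz gives the answer.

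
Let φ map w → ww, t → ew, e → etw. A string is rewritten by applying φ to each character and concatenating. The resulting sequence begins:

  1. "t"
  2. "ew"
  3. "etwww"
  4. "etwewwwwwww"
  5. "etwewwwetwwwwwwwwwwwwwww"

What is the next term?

Rewriting the 24 symbols of etwewwwetwwwwwwwwwwwwwww one by one yields etw ew ww etw ww ww ww etw ew ww ww ww ww ww ww ww ww ww ww ww ww ww ww ww; concatenated:

etwewwwetwwwwwwwetwewwwwwwwwwwwwwwwwwwwwwwwwwwwwwww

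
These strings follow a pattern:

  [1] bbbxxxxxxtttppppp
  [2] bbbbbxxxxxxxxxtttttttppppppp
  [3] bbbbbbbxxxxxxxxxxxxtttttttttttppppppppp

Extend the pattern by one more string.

bbbbbbbbbxxxxxxxxxxxxxxxtttttttttttttttppppppppppp

The n-th term is 2n+1 b's then 3n+3 x's then 4n-1 t's then 2n+3 p's (n = 1, 2, …).
At n = 4 the blocks have lengths 9, 15, 15, 11.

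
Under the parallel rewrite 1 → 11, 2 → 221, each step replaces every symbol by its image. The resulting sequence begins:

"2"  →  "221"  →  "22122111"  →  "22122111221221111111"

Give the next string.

221221112212211111112212211122122111111111111111

Applying the rule to each of the 20 symbols of 22122111221221111111 gives the pieces 221 221 11 221 221 11 11 11 221 221 11 221 221 11 11 11 11 11 11 11, which concatenate to the answer.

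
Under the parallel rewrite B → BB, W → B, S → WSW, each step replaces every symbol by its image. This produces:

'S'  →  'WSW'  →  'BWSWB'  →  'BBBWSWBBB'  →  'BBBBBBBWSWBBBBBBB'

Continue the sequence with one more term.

Replace each of the 17 characters of BBBBBBBWSWBBBBBBB in place — BB BB BB BB BB BB BB B WSW B BB BB BB BB BB BB BB — and concatenate.

BBBBBBBBBBBBBBBWSWBBBBBBBBBBBBBBB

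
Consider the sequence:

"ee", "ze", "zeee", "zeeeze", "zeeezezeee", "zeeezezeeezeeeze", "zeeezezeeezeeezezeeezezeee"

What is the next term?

zeeezezeeezeeezezeeezezeeezeeezezeeezeeeze

Each term (from the third on) is the previous term followed by the one before it: term 3 = ze·ee = zeee.
So term 8 is zeeezezeeezeeezezeeezezeee·zeeezezeeezeeeze.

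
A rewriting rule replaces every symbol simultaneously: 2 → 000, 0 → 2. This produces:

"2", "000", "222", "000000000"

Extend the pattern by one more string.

Rewriting each symbol of 000000000: 0→2, 0→2, 0→2, 0→2, 0→2, 0→2, 0→2, 0→2, 0→2, which concatenates to 2 2 2 2 2 2 2 2 2.

222222222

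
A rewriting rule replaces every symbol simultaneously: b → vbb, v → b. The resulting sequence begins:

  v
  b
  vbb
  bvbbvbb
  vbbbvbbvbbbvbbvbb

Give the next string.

φ(vbbbvbbvbbbvbbvbb) expands symbol-by-symbol to b vbb vbb vbb b vbb vbb b vbb vbb vbb b vbb vbb b vbb vbb; joining the 17 pieces gives the next term.

bvbbvbbvbbbvbbvbbbvbbvbbvbbbvbbvbbbvbbvbb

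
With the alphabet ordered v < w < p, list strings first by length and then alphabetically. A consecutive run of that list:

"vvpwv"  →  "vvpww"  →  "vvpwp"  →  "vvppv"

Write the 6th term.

Continuing the enumeration 2 steps past vvppv: vvppv → vvppw → (answer).

vvppp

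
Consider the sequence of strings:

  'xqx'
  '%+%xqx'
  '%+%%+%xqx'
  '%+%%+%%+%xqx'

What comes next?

The strings grow by a fixed prefix %+% each time.
One more step from %+%%+%%+%xqx gives the answer.

%+%%+%%+%%+%xqx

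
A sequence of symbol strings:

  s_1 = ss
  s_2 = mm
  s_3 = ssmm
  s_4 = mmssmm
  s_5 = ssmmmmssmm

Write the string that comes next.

This is a Fibonacci-style word recurrence s(k) = s(k−2)·s(k−1): e.g. ss·mm = ssmm.
Continuing: mmssmm · ssmmmmssmm gives term 6.

mmssmmssmmmmssmm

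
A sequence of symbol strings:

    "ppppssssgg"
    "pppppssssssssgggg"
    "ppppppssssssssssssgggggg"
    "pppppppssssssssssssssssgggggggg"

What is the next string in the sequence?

ppppppppssssssssssssssssssssgggggggggg

Reading off run lengths: p runs 4, 5, 6, 7; s runs 4, 8, 12, 16; g runs 2, 4, 6, 8 — each is linear in n (n = 1, 2, …).
For the next term, n = 5, so the run lengths are 8, 20, 10.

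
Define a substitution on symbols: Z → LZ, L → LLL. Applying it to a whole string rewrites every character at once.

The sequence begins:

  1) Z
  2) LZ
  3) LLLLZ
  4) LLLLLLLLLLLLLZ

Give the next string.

Replace each of the 14 characters of LLLLLLLLLLLLLZ in place — LLL LLL LLL LLL LLL LLL LLL LLL LLL LLL LLL LLL LLL LZ — and concatenate.

LLLLLLLLLLLLLLLLLLLLLLLLLLLLLLLLLLLLLLLLZ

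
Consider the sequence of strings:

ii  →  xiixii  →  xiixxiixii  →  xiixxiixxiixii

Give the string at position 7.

Each term is the previous one with xiix prepended.
From xiixxiixxiixii, 3 further steps: xiixxiixxiixii → xiixxiixxiixxiixii → xiixxiixxiixxiixxiixii → (answer).

xiixxiixxiixxiixxiixxiixii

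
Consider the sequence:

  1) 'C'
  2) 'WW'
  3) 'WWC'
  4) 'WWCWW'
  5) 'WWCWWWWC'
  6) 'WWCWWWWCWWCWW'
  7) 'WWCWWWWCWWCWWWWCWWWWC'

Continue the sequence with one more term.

From term 3 onward, concatenate the last term with the second-to-last: WW·C = WWC, WWC·WW = WWCWW, …
So term 8 is WWCWWWWCWWCWWWWCWWWWC·WWCWWWWCWWCWW.

WWCWWWWCWWCWWWWCWWWWCWWCWWWWCWWCWW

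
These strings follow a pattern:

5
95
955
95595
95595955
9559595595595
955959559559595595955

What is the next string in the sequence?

From term 3 onward, concatenate the last term with the second-to-last: 95·5 = 955, 955·95 = 95595, …
The next term joins 955959559559595595955 and 9559595595595.

9559595595595955959559559595595595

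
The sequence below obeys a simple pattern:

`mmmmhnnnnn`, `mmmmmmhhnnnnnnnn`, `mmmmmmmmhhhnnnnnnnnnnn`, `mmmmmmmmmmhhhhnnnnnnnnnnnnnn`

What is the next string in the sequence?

mmmmmmmmmmmmhhhhhnnnnnnnnnnnnnnnnn

Term n consists of 2n+2 m's, followed by n h's, followed by 3n+2 n's (n = 1, 2, …).
For the next term, n = 5, so the run lengths are 12, 5, 17.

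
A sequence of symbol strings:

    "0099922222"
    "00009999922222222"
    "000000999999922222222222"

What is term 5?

00000000009999999999922222222222222222

Reading off run lengths: 0 runs 2, 4, 6; 9 runs 3, 5, 7; 2 runs 5, 8, 11 — each is linear in n (n = 1, 2, …).
For term 5, n = 5, so the run lengths are 10, 11, 17.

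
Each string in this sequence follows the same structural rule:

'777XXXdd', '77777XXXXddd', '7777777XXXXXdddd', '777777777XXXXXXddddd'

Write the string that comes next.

77777777777XXXXXXXdddddd

Term n consists of 2n-1 7's, followed by n+1 X's, followed by n d's, where the shown terms are n = 2, 3, 4, 5.
Setting n = 6 gives 11, 7, 6 characters in each block.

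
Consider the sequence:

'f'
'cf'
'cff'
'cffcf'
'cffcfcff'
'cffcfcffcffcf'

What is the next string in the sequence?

cffcfcffcffcfcffcfcff

This is a Fibonacci-style word recurrence s(k) = s(k−1)·s(k−2): e.g. cf·f = cff.
The next term joins cffcfcffcffcf and cffcfcff.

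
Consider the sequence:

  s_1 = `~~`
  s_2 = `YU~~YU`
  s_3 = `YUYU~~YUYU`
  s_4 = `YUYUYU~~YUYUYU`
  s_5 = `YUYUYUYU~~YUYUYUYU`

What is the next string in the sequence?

Every step adds YU to the front and YU to the end of the previous string.
So the next term is YU·YUYUYUYU~~YUYUYUYU·YU.

YUYUYUYUYU~~YUYUYUYUYU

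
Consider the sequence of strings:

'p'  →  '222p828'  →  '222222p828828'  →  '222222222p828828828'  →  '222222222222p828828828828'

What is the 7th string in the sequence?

222222222222222222p828828828828828828

s(k+1) = 222·s(k)·828, so each term gains 222 as a prefix and 828 as a suffix.
From 222222222222p828828828828, 2 further steps: 222222222222p828828828828 → 222222222222222p828828828828828 → (answer).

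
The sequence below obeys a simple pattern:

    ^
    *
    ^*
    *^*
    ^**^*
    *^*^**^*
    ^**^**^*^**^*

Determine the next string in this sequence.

Each term (from the third on) is the two preceding terms concatenated in order: term 3 = ^·* = ^*.
So term 8 is *^*^**^*·^**^**^*^**^*.

*^*^**^*^**^**^*^**^*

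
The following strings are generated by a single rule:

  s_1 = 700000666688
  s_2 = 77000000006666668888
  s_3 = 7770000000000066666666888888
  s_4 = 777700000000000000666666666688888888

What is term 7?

777777700000000000000000000000666666666666666688888888888888

Each string has the form 7^{n} 0^{3n+2} 6^{2n+2} 8^{2n} (n = 1, 2, …).
For term 7, n = 7, so the run lengths are 7, 23, 16, 14.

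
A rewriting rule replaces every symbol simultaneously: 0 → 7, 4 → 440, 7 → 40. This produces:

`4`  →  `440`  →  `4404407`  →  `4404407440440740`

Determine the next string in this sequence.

440440744044074044044074404407404407

Replace each of the 16 characters of 4404407440440740 in place — 440 440 7 440 440 7 40 440 440 7 440 440 7 40 440 7 — and concatenate.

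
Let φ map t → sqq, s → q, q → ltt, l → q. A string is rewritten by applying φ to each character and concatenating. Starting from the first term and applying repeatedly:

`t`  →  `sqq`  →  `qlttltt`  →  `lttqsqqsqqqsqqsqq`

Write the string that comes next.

Rewriting the 17 symbols of lttqsqqsqqqsqqsqq one by one yields q sqq sqq ltt q ltt ltt q ltt ltt ltt q ltt ltt q ltt ltt; concatenated:

qsqqsqqlttqlttlttqlttlttlttqlttlttqlttltt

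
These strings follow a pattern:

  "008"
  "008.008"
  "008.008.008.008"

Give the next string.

s(k+1) = s(k)·.·s(k) — each term doubles the last with '.' between the halves.
Doubling 008.008.008.008 with '.' between the halves:

008.008.008.008.008.008.008.008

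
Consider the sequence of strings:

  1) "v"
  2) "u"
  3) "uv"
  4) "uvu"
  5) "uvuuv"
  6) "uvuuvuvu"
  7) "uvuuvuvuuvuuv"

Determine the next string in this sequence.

This is a Fibonacci-style word recurrence s(k) = s(k−1)·s(k−2): e.g. u·v = uv.
The next term joins uvuuvuvuuvuuv and uvuuvuvu.

uvuuvuvuuvuuvuvuuvuvu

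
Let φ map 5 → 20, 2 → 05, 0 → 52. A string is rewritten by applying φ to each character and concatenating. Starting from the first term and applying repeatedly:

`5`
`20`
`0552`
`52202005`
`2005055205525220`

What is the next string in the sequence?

Replace each of the 16 characters of 2005055205525220 in place — 05 52 52 20 52 20 20 05 52 20 20 05 20 05 05 52 — and concatenate.

05525220522020055220200520050552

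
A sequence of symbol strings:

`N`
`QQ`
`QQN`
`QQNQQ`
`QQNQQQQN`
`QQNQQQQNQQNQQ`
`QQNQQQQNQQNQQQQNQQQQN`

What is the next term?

This is a Fibonacci-style word recurrence s(k) = s(k−1)·s(k−2): e.g. QQ·N = QQN.
So term 8 is QQNQQQQNQQNQQQQNQQQQN·QQNQQQQNQQNQQ.

QQNQQQQNQQNQQQQNQQQQNQQNQQQQNQQNQQ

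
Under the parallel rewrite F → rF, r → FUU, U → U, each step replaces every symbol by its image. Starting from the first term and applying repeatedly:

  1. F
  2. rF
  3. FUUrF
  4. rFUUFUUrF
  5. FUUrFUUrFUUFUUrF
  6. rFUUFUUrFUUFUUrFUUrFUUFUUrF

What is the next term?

FUUrFUUrFUUFUUrFUUrFUUFUUrFUUFUUrFUUrFUUFUUrF

Replace each of the 27 characters of rFUUFUUrFUUFUUrFUUrFUUFUUrF in place — FUU rF U U rF U U FUU rF U U rF U U FUU rF U U FUU rF U U rF U U FUU rF — and concatenate.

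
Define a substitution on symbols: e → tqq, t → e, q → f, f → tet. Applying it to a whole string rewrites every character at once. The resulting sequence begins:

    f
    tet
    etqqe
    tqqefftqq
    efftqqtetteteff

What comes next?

φ(efftqqtetteteff) expands symbol-by-symbol to tqq tet tet e f f e tqq e e tqq e tqq tet tet; joining the 15 pieces gives the next term.

tqqtetteteffetqqeetqqetqqtettet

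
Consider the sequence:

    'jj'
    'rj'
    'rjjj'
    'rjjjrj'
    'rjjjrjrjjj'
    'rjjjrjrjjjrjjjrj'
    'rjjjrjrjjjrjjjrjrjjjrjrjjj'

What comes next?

rjjjrjrjjjrjjjrjrjjjrjrjjjrjjjrjrjjjrjjjrj

From term 3 onward, concatenate the last term with the second-to-last: rj·jj = rjjj, rjjj·rj = rjjjrj, …
So term 8 is rjjjrjrjjjrjjjrjrjjjrjrjjj·rjjjrjrjjjrjjjrj.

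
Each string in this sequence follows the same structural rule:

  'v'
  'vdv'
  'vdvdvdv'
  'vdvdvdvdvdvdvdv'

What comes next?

Every step duplicates the string with 'd' between the halves.
So the next term is two copies of vdvdvdvdvdvdvdv with 'd' between the halves.

vdvdvdvdvdvdvdvdvdvdvdvdvdvdvdv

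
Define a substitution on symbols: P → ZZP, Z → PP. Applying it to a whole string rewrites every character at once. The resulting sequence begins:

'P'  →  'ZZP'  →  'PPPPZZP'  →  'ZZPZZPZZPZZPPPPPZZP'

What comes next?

Applying the rule to each of the 19 symbols of ZZPZZPZZPZZPPPPPZZP gives the pieces PP PP ZZP PP PP ZZP PP PP ZZP PP PP ZZP ZZP ZZP ZZP ZZP PP PP ZZP, which concatenate to the answer.

PPPPZZPPPPPZZPPPPPZZPPPPPZZPZZPZZPZZPZZPPPPPZZP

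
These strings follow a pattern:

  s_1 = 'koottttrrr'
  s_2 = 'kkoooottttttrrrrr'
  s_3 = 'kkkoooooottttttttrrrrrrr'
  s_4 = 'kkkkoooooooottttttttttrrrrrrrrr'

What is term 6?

Each string has the form k^{n} o^{2n} t^{2n+2} r^{2n+1} (n = 1, 2, …).
Setting n = 6 gives 6, 12, 14, 13 characters in each block.

kkkkkkoooooooooooottttttttttttttrrrrrrrrrrrrr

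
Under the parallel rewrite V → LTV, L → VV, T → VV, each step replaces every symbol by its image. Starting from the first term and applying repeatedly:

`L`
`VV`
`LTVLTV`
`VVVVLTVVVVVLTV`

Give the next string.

Rewriting the 14 symbols of VVVVLTVVVVVLTV one by one yields LTV LTV LTV LTV VV VV LTV LTV LTV LTV LTV VV VV LTV; concatenated:

LTVLTVLTVLTVVVVVLTVLTVLTVLTVLTVVVVVLTV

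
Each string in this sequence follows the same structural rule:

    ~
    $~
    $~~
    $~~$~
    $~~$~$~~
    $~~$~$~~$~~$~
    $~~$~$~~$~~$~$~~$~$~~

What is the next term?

$~~$~$~~$~~$~$~~$~$~~$~~$~$~~$~~$~

Each term (from the third on) is the previous term followed by the one before it: term 3 = $~·~ = $~~.
Continuing: $~~$~$~~$~~$~$~~$~$~~ · $~~$~$~~$~~$~ gives term 8.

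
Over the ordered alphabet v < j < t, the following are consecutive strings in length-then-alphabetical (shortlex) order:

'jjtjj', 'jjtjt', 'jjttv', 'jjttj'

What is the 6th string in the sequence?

jtvvv

Stepping forward 2 times from jjttj: jjttj → jjttt, then the target.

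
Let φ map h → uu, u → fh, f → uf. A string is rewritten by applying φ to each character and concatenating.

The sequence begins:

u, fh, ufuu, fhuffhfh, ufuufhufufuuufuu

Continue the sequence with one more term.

φ(ufuufhufufuuufuu) expands symbol-by-symbol to fh uf fh fh uf uu fh uf fh uf fh fh fh uf fh fh; joining the 16 pieces gives the next term.

fhuffhfhufuufhuffhuffhfhfhuffhfh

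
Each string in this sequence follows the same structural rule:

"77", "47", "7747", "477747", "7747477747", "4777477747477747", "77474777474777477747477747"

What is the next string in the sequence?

477747774747774777474777474777477747477747

From term 3 onward, concatenate the second-to-last term with the last: 77·47 = 7747, 47·7747 = 477747, …
So term 8 is 4777477747477747·77474777474777477747477747.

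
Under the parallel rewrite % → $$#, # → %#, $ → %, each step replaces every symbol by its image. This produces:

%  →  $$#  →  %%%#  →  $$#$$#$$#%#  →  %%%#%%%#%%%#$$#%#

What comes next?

$$#$$#$$#%#$$#$$#$$#%#$$#$$#$$#%#%%%#$$#%#

Replace each of the 17 characters of %%%#%%%#%%%#$$#%# in place — $$# $$# $$# %# $$# $$# $$# %# $$# $$# $$# %# % % %# $$# %# — and concatenate.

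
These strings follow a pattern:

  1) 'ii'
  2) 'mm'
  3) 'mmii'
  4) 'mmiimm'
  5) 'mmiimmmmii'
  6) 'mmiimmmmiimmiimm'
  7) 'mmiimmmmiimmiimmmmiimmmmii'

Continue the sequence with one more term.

Each term (from the third on) is the previous term followed by the one before it: term 3 = mm·ii = mmii.
So term 8 is mmiimmmmiimmiimmmmiimmmmii·mmiimmmmiimmiimm.

mmiimmmmiimmiimmmmiimmmmiimmiimmmmiimmiimm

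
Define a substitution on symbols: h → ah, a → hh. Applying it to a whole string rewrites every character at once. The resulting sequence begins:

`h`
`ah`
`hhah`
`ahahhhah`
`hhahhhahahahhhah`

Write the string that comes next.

ahahhhahahahhhahhhahhhahahahhhah

Replace each of the 16 characters of hhahhhahahahhhah in place — ah ah hh ah ah ah hh ah hh ah hh ah ah ah hh ah — and concatenate.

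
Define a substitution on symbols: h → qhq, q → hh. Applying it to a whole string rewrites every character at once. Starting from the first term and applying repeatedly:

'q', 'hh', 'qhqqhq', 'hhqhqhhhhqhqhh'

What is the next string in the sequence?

qhqqhqhhqhqhhqhqqhqqhqqhqhhqhqhhqhqqhq

φ(hhqhqhhhhqhqhh) expands symbol-by-symbol to qhq qhq hh qhq hh qhq qhq qhq qhq hh qhq hh qhq qhq; joining the 14 pieces gives the next term.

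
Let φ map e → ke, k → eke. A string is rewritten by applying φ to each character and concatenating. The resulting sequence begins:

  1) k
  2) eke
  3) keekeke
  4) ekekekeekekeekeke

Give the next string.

keekekeekekeekekekeekekeekekekeekekeekeke

φ(ekekekeekekeekeke) expands symbol-by-symbol to ke eke ke eke ke eke ke ke eke ke eke ke ke eke ke eke ke; joining the 17 pieces gives the next term.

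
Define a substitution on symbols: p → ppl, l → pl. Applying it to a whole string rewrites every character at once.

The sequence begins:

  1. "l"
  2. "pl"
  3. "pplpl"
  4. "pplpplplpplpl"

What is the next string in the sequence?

Rewriting the 13 symbols of pplpplplpplpl one by one yields ppl ppl pl ppl ppl pl ppl pl ppl ppl pl ppl pl; concatenated:

pplpplplpplpplplpplplpplpplplpplpl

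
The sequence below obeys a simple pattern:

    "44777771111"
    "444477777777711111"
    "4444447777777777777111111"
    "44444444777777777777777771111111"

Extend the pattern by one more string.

444444444477777777777777777777711111111

Each string has the form 4^{2n} 7^{4n+1} 1^{n+3} (n = 1, 2, …).
For the next term, n = 5, so the run lengths are 10, 21, 8.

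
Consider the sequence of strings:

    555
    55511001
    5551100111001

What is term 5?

55511001110011100111001

The strings grow by a fixed suffix 11001 each time.
From 5551100111001, 2 further steps: 5551100111001 → 555110011100111001 → (answer).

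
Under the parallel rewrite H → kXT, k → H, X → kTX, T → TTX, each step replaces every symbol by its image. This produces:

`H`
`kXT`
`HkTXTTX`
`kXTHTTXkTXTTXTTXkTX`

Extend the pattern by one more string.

Rewriting the 19 symbols of kXTHTTXkTXTTXTTXkTX one by one yields H kTX TTX kXT TTX TTX kTX H TTX kTX TTX TTX kTX TTX TTX kTX H TTX kTX; concatenated:

HkTXTTXkXTTTXTTXkTXHTTXkTXTTXTTXkTXTTXTTXkTXHTTXkTX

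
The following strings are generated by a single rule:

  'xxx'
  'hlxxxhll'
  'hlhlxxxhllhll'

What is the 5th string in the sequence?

hlhlhlhlxxxhllhllhllhll

s(k+1) = hl·s(k)·hll, so each term gains hl as a prefix and hll as a suffix.
From hlhlxxxhllhll, 2 further steps: hlhlxxxhllhll → hlhlhlxxxhllhllhll → (answer).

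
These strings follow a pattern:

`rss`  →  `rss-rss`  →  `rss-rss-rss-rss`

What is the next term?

rss-rss-rss-rss-rss-rss-rss-rss

s(k+1) = s(k)·-·s(k) — each term doubles the last with '-' between the halves.
One more doubling of rss-rss-rss-rss gives the answer.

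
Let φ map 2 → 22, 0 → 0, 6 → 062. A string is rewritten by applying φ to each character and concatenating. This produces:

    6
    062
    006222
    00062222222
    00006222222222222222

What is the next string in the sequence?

0000062222222222222222222222222222222

φ(00006222222222222222) expands symbol-by-symbol to 0 0 0 0 062 22 22 22 22 22 22 22 22 22 22 22 22 22 22 22; joining the 20 pieces gives the next term.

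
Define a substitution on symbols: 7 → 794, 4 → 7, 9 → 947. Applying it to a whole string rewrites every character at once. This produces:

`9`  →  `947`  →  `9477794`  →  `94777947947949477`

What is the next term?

Rewriting the 17 symbols of 94777947947949477 one by one yields 947 7 794 794 794 947 7 794 947 7 794 947 7 947 7 794 794; concatenated:

94777947947949477794947779494779477794794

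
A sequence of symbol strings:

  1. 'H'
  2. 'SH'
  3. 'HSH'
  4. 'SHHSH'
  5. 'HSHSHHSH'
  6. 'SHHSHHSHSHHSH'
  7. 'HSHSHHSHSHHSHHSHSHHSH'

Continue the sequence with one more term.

This is a Fibonacci-style word recurrence s(k) = s(k−2)·s(k−1): e.g. H·SH = HSH.
The next term joins SHHSHHSHSHHSH and HSHSHHSHSHHSHHSHSHHSH.

SHHSHHSHSHHSHHSHSHHSHSHHSHHSHSHHSH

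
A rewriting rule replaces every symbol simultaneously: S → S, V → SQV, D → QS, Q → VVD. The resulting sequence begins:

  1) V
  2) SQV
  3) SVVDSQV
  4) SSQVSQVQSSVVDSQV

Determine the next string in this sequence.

Replace each of the 16 characters of SSQVSQVQSSVVDSQV in place — S S VVD SQV S VVD SQV VVD S S SQV SQV QS S VVD SQV — and concatenate.

SSVVDSQVSVVDSQVVVDSSSQVSQVQSSVVDSQV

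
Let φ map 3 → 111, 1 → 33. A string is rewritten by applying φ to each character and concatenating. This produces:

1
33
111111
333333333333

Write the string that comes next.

Apply φ to 333333333333 symbol by symbol: 3→111, 3→111, 3→111, 3→111, 3→111, 3→111, 3→111, 3→111, 3→111, 3→111, 3→111, 3→111; joined: 111 111 111 111 111 111 111 111 111 111 111 111.

111111111111111111111111111111111111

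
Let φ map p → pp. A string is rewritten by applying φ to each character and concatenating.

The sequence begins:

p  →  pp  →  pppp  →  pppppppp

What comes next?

Rewriting each symbol of pppppppp: p→pp, p→pp, p→pp, p→pp, p→pp, p→pp, p→pp, p→pp, which concatenates to pp pp pp pp pp pp pp pp.

pppppppppppppppp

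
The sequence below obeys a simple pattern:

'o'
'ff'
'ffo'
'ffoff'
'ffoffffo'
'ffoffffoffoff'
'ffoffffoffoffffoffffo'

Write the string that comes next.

ffoffffoffoffffoffffoffoffffoffoff

This is a Fibonacci-style word recurrence s(k) = s(k−1)·s(k−2): e.g. ff·o = ffo.
The next term joins ffoffffoffoffffoffffo and ffoffffoffoff.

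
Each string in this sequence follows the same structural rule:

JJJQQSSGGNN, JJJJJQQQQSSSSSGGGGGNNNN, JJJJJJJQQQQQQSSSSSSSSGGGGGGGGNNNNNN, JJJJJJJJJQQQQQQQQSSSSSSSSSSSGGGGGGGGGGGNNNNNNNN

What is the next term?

Term n consists of 2n+1 J's, followed by 2n Q's, followed by 3n-1 S's, followed by 3n-1 G's, followed by 2n N's (n = 1, 2, …).
For the next term, n = 5, so the run lengths are 11, 10, 14, 14, 10.

JJJJJJJJJJJQQQQQQQQQQSSSSSSSSSSSSSSGGGGGGGGGGGGGGNNNNNNNNNN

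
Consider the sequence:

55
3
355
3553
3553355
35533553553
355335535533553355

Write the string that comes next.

35533553553355335535533553553

This is a Fibonacci-style word recurrence s(k) = s(k−1)·s(k−2): e.g. 3·55 = 355.
Continuing: 355335535533553355 · 35533553553 gives term 8.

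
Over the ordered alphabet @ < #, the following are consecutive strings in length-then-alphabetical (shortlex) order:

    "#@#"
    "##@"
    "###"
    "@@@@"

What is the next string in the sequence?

Treat @@@@ as a base-2 numeral over the given alphabet and add one, carrying through any trailing #'s.

@@@#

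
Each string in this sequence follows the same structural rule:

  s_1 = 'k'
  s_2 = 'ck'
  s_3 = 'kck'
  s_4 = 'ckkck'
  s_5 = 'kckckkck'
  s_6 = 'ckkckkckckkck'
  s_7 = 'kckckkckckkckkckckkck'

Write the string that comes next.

Each term (from the third on) is the two preceding terms concatenated in order: term 3 = k·ck = kck.
The next term joins ckkckkckckkck and kckckkckckkckkckckkck.

ckkckkckckkckkckckkckckkckkckckkck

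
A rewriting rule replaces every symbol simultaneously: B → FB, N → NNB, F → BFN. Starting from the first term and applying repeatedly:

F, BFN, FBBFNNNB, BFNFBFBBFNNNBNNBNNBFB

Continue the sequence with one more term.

Replace each of the 21 characters of BFNFBFBBFNNNBNNBNNBFB in place — FB BFN NNB BFN FB BFN FB FB BFN NNB NNB NNB FB NNB NNB FB NNB NNB FB BFN FB — and concatenate.

FBBFNNNBBFNFBBFNFBFBBFNNNBNNBNNBFBNNBNNBFBNNBNNBFBBFNFB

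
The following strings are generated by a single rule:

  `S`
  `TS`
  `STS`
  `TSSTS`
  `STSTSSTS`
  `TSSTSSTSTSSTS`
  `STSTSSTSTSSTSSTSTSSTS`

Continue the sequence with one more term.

TSSTSSTSTSSTSSTSTSSTSTSSTSSTSTSSTS

Each term (from the third on) is the two preceding terms concatenated in order: term 3 = S·TS = STS.
So term 8 is TSSTSSTSTSSTS·STSTSSTSTSSTSSTSTSSTS.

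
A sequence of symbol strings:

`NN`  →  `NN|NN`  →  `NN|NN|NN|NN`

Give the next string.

s(k+1) = s(k)·|·s(k) — each term doubles the last with '|' between the halves.
One more doubling of NN|NN|NN|NN gives the answer.

NN|NN|NN|NN|NN|NN|NN|NN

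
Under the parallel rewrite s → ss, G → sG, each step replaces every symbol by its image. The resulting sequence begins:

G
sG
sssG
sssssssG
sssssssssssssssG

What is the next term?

Applying the rule to each of the 16 symbols of sssssssssssssssG gives the pieces ss ss ss ss ss ss ss ss ss ss ss ss ss ss ss sG, which concatenate to the answer.

sssssssssssssssssssssssssssssssG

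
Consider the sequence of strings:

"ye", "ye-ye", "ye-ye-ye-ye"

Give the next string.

s(k+1) = s(k)·-·s(k) — each term doubles the last with '-' between the halves.
So the next term is two copies of ye-ye-ye-ye with '-' between the halves.

ye-ye-ye-ye-ye-ye-ye-ye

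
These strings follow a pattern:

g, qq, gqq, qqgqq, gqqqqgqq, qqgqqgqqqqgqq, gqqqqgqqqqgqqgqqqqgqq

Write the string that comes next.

qqgqqgqqqqgqqgqqqqgqqqqgqqgqqqqgqq

Each term (from the third on) is the two preceding terms concatenated in order: term 3 = g·qq = gqq.
So term 8 is qqgqqgqqqqgqq·gqqqqgqqqqgqqgqqqqgqq.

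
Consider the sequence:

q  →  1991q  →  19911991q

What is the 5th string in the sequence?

Each term is the previous one with 1991 prepended.
From 19911991q, 2 further steps: 19911991q → 199119911991q → (answer).

1991199119911991q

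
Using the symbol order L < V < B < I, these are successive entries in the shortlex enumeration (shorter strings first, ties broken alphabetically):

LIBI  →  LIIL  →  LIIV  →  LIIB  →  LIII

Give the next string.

Find the rightmost character of LIII below I, bump it to the next letter, and reset everything to its right to L.

VLLL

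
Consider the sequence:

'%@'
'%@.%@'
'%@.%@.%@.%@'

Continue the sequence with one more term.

%@.%@.%@.%@.%@.%@.%@.%@

Each string is two copies of the previous one joined by '.'.
So the next term is two copies of %@.%@.%@.%@ with '.' between the halves.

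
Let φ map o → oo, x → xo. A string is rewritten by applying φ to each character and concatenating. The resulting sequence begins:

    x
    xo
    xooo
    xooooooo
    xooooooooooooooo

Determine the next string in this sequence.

xooooooooooooooooooooooooooooooo

φ(xooooooooooooooo) expands symbol-by-symbol to xo oo oo oo oo oo oo oo oo oo oo oo oo oo oo oo; joining the 16 pieces gives the next term.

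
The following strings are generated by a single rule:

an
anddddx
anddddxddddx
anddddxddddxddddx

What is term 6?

Every step adds ddddx to the end: s(k+1) = s(k)·ddddx.
From anddddxddddxddddx, 2 further steps: anddddxddddxddddx → anddddxddddxddddxddddx → (answer).

anddddxddddxddddxddddxddddx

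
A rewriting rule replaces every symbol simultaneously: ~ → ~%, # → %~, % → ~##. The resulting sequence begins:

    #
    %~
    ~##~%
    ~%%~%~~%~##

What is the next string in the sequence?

Expanding ~%%~%~~%~##: ~→~%, %→~##, %→~##, ~→~%, %→~##, ~→~%, ~→~%, %→~##, ~→~%, #→%~, #→%~. Concatenated: ~% ~## ~## ~% ~## ~% ~% ~## ~% %~ %~.

~%~##~##~%~##~%~%~##~%%~%~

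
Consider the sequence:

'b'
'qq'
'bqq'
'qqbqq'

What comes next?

bqqqqbqq

This is a Fibonacci-style word recurrence s(k) = s(k−2)·s(k−1): e.g. b·qq = bqq.
Continuing: bqq · qqbqq gives term 5.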